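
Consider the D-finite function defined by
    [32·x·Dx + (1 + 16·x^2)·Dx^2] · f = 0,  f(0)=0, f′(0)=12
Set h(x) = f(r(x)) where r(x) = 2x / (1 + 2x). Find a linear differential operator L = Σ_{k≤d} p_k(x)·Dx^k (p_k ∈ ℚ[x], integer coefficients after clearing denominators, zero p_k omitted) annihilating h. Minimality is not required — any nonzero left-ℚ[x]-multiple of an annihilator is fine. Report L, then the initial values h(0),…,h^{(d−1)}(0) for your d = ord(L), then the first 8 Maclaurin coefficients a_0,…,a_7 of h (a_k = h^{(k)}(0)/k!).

L = (4 + 136·x)·Dx + (1 + 4·x + 68·x^2)·Dx^2  (order 2).
h: a_k = 0, 24, -48, -416, 2880, 38784/5, -156416, 1116672/7, …
ICs: h(0) = 0, h′(0) = 24.

f: a_k = 0, 12, 0, -64, 0, 3072/5, 0, -49152/7, …
f∘r: x↦r, Dx↦Dx/r' in L_f ⇒ L₀.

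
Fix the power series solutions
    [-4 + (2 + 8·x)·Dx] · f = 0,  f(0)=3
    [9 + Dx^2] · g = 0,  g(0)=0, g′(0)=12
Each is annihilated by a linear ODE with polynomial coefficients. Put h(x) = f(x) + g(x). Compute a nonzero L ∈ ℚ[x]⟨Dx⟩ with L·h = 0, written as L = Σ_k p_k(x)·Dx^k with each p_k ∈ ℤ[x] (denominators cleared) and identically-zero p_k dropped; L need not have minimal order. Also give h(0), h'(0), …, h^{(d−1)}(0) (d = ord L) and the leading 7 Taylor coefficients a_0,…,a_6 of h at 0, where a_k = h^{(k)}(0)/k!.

f: a_k = 3, 6, -6, 12, -30, 84, -252, …
g: a_k = 0, 12, 0, -18, 0, 81/10, 0, …
h₀=f+g: left-lcm gives L₀, ord ≤ 3.
L = (-378 - 1296·x - 2592·x^2) + (45 + 828·x + 3888·x^2 + 5184·x^3)·Dx + (-42 - 144·x - 288·x^2)·Dx^2 + (5 + 92·x + 432·x^2 + 576·x^3)·Dx^3  (order 3).
h: a_k = 3, 18, -6, -6, -30, 921/10, -252, …
ICs: h(0) = 3, h′(0) = 18, h′′(0) = -12.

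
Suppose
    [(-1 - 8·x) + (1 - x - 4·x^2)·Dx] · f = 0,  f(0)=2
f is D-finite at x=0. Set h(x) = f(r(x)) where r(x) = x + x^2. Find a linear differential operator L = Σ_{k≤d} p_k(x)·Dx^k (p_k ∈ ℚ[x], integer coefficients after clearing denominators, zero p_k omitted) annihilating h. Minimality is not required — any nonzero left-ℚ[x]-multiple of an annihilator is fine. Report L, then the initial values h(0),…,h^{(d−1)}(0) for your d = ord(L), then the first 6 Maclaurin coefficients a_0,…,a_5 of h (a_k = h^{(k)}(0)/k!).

L = (1 + 10·x + 24·x^2 + 16·x^3) + (-1 + x + 5·x^2 + 8·x^3 + 4·x^4)·Dx  (order 1).
h: a_k = 2, 2, 12, 38, 122, 416, …
ICs: h(0) = 2.

f: a_k = 2, 2, 10, 18, 58, 130, …
f∘r: x↦r, Dx↦Dx/r' in L_f ⇒ L₀.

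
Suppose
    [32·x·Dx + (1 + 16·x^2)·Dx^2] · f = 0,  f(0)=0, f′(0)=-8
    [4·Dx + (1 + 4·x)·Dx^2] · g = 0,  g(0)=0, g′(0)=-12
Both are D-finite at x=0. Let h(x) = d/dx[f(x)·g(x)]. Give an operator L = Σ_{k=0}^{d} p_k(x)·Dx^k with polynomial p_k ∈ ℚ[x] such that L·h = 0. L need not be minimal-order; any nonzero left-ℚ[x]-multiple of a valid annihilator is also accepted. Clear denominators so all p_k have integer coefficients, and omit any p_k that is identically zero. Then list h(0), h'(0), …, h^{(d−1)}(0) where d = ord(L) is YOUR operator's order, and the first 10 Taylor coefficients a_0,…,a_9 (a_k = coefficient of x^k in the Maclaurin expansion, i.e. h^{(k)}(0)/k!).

L = (1536 + 11264·x + 81920·x^2 + 638976·x^3 + 1966080·x^4 + 3407872·x^5 + 4194304·x^7) + (288 + 7936·x + 78848·x^2 + 495616·x^3 + 2228224·x^4 + 6094848·x^5 + 9175040·x^6 + 3145728·x^7 + 14680064·x^8)·Dx + (48 + 1024·x + 12288·x^2 + 79872·x^3 + 368640·x^4 + 1277952·x^5 + 3145728·x^6 + 4718592·x^7 + 3145728·x^8 + 8388608·x^9)·Dx^2 + (5 + 72·x + 592·x^2 + 3584·x^3 + 16896·x^4 + 61440·x^5 + 172032·x^6 + 393216·x^7 + 589824·x^8 + 524288·x^9 + 1048576·x^10)·Dx^3  (order 3).
h: a_k = 0, 192, -576, 0, -2560, 212992/5, -630784/5, 0, -23789568/35, 1103101952/105, …
ICs: h(0) = 0, h′(0) = 192, h′′(0) = -1152.

f: a_k = 0, -8, 0, 128/3, 0, -2048/5, 0, 32768/7, 0, -524288/9, …
g: a_k = 0, -12, 24, -64, 192, -3072/5, 2048, -49152/7, 24576, -262144/3, …
Product ⇒ symmetric product L₀, ord ≤ 4.
Derive L from L₀ (diff closure).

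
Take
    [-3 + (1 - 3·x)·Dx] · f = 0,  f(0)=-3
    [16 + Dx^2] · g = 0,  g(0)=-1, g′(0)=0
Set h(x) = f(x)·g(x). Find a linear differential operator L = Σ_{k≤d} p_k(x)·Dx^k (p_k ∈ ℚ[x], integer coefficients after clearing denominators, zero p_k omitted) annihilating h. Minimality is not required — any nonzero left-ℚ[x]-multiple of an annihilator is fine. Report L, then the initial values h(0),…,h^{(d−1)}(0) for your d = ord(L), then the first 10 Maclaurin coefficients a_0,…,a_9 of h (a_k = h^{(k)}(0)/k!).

L = (-16 + 48·x) + 6·Dx + (-1 + 3·x)·Dx^2  (order 2).
h: a_k = 3, 9, 3, 9, 59, 177, 7709/15, 7709/5, 486179/105, 486179/35, …
ICs: h(0) = 3, h′(0) = 9.

f: a_k = -3, -9, -27, -81, -243, -729, -2187, -6561, -19683, -59049, …
g: a_k = -1, 0, 8, 0, -32/3, 0, 256/45, 0, -512/315, 0, …
h₀=f·g: eliminate ⇒ L₀, order ≤ 1·2.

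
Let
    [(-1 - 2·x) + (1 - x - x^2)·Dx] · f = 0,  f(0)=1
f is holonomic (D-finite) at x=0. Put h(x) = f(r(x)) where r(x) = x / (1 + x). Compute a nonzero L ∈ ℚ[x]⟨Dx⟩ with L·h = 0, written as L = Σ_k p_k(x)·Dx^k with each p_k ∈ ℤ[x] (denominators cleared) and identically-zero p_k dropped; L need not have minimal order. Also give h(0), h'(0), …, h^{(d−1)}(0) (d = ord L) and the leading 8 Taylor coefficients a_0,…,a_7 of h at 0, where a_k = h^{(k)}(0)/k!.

L = (1 + 3·x) + (-1 - 2·x + x^3)·Dx  (order 1).
h: a_k = 1, 1, 1, 0, 1, -1, 2, -3, …
ICs: h(0) = 1.

f: a_k = 1, 1, 2, 3, 5, 8, 13, 21, …
f∘r: x↦r, Dx↦Dx/r' in L_f ⇒ L₀.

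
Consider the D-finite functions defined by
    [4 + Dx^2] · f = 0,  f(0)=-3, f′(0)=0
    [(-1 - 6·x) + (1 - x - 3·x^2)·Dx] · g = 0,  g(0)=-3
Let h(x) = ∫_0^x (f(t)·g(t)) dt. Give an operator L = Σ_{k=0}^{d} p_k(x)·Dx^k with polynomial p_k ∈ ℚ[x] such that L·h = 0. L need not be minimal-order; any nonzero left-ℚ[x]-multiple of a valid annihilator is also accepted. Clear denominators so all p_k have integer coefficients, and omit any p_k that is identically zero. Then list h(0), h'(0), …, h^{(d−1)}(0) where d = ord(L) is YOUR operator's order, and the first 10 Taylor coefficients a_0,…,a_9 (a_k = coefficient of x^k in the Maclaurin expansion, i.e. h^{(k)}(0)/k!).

f: a_k = -3, 0, 6, 0, -2, 0, 4/15, 0, -2/105, 0, …
g: a_k = -3, -3, -12, -21, -57, -120, -291, -651, -1524, -3477, …
L₀ := L_f ⊗_s L_g (sym. prod.), ord ≤ 2.
∫: right-multiply L₀ by Dx.
L = (2 + 4·x + 12·x^2)·Dx + (2 + 12·x)·Dx^2 + (-1 + x + 3·x^2)·Dx^3  (order 3).
h: a_k = 0, 9, 9/2, 6, 45/4, 21, 40, 2771/35, 6371/40, 20558/63, …
ICs: h(0) = 0, h′(0) = 9, h′′(0) = 9.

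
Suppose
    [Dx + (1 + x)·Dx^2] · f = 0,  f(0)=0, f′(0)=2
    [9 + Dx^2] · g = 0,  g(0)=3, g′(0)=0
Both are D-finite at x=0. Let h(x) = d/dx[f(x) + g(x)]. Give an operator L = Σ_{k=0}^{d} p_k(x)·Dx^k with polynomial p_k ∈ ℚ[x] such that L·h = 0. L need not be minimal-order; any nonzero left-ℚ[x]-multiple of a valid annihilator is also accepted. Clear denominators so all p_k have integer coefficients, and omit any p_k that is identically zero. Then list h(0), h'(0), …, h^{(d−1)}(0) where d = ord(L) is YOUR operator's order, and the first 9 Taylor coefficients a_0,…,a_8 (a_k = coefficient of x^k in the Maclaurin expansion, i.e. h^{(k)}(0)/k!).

f: a_k = 0, 2, -1, 2/3, -1/2, 2/5, -1/3, 2/7, -1/4, …
g: a_k = 3, 0, -27/2, 0, 81/8, 0, -243/80, 0, 2187/4480, …
h₀=f+g: left-lcm gives L₀, ord ≤ 4.
h₀' ⇒ L via d/dx closure of L₀.
L = (135 + 162·x + 81·x^2) + (99 + 261·x + 243·x^2 + 81·x^3)·Dx + (15 + 18·x + 9·x^2)·Dx^2 + (11 + 29·x + 27·x^2 + 9·x^3)·Dx^3  (order 3).
h: a_k = 2, -29, 2, 77/2, 2, -809/40, 2, 1067/560, 2, …
ICs: h(0) = 2, h′(0) = -29, h′′(0) = 4.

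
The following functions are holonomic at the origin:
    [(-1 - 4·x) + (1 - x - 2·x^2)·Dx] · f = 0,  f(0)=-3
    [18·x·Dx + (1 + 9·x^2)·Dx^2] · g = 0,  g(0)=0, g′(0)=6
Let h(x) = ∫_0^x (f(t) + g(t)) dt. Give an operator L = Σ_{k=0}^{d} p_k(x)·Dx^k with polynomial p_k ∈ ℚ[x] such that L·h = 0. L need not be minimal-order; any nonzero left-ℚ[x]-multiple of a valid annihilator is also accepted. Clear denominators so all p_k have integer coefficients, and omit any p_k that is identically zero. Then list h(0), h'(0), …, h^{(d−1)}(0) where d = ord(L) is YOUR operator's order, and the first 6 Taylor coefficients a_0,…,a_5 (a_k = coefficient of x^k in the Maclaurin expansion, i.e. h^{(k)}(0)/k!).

L = (-18 + 72·x + 918·x^2 + 1872·x^3 + 4608·x^4 + 1296·x^6)·Dx^2 + (8 + 30·x + 278·x^3 + 1788·x^4 + 3216·x^5 + 324·x^6 + 1296·x^7)·Dx^3 + (-1 - 4·x - 24·x^2 - 4·x^3 - 103·x^4 + 300·x^5 + 312·x^6 + 108·x^7 + 216·x^8)·Dx^4  (order 4).
h: a_k = 0, -3, 3/2, -3, -33/4, -33/5, …
ICs: h(0) = 0, h′(0) = -3, h′′(0) = 3, h′′′(0) = -18.

f: a_k = -3, -3, -9, -15, -33, -63, …
g: a_k = 0, 6, 0, -18, 0, 486/5, …
Sum ⇒ L₀ = lclm(L_f,L_g) in ℚ(x)⟨Dx⟩.
Integrate: L := L₀·Dx.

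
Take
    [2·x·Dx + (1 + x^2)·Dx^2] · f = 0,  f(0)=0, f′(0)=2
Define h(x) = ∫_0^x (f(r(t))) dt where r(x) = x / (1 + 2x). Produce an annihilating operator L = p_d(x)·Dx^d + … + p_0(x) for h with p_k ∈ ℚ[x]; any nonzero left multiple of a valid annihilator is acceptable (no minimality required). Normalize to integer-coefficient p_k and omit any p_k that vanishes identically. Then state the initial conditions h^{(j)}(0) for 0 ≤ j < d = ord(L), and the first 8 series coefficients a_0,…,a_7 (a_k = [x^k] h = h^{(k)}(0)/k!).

f: a_k = 0, 2, 0, -2/3, 0, 2/5, 0, -2/7, …
h₀=f(r): pull back L_f along r ⇒ L₀.
Integrate: L := L₀·Dx.
L = (4 + 10·x)·Dx^2 + (1 + 4·x + 5·x^2)·Dx^3  (order 3).
h: a_k = 0, 0, 1, -4/3, 11/6, -12/5, 41/15, -44/21, …
ICs: h(0) = 0, h′(0) = 0, h′′(0) = 2.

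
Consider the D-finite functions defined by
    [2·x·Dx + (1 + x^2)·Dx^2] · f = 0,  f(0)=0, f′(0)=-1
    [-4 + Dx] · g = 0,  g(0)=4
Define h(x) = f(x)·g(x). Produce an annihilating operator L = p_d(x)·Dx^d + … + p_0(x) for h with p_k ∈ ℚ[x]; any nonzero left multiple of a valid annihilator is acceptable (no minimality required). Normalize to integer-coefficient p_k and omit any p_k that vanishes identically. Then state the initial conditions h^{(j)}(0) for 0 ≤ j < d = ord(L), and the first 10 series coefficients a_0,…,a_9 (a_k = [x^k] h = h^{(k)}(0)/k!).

f: a_k = 0, -1, 0, 1/3, 0, -1/5, 0, 1/7, 0, -1/9, …
g: a_k = 4, 16, 32, 128/3, 128/3, 512/15, 1024/45, 4096/315, 2048/315, 8192/2835, …
h₀=f·g: eliminate ⇒ L₀, order ≤ 2·1.
L = (16 - 8·x + 16·x^2) + (-8 + 2·x - 8·x^2)·Dx + (1 + x^2)·Dx^2  (order 2).
h: a_k = 0, -4, -16, -92/3, -112/3, -164/5, -208/9, -1508/105, -496/63, -628/189, …
ICs: h(0) = 0, h′(0) = -4.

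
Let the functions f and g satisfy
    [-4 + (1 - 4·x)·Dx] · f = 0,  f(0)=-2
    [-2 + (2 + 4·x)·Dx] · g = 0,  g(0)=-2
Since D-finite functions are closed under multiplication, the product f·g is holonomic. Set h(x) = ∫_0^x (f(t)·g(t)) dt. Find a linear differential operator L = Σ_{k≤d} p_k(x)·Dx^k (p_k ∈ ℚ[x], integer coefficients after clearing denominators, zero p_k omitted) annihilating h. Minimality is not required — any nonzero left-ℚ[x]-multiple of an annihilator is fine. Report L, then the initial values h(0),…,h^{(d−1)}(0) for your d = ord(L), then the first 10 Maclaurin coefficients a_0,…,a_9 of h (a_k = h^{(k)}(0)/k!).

f: a_k = -2, -8, -32, -128, -512, -2048, -8192, -32768, -131072, -524288, …
g: a_k = -2, -2, 1, -1, 5/4, -7/4, 21/8, -33/8, 429/64, -715/64, …
Sym-product of L_f,L_g gives L₀ (≤ ord 1).
h=∫₀ˣh₀: take L = L₀·Dx.
L = (5 + 4·x)·Dx + (-1 + 2·x + 8·x^2)·Dx^2  (order 2).
h: a_k = 0, 4, 10, 26, 157/2, 2507/10, 3345/4, 80259/28, 321069/32, 1141531/32, …
ICs: h(0) = 0, h′(0) = 4.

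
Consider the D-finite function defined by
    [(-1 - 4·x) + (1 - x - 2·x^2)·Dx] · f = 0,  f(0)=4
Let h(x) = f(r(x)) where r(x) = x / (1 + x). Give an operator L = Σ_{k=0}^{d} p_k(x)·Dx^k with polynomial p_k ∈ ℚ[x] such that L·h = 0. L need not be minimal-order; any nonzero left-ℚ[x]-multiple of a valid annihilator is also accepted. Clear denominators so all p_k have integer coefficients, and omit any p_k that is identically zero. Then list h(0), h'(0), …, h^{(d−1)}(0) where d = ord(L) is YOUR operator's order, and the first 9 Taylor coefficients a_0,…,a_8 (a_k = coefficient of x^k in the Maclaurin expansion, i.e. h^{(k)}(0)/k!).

f: a_k = 4, 4, 12, 20, 44, 84, 172, 340, 684, …
h₀=f(r): pull back L_f along r ⇒ L₀.
L = (1 + 5·x) + (-1 - 2·x + x^2 + 2·x^3)·Dx  (order 1).
h: a_k = 4, 4, 8, 0, 16, -16, 48, -80, 176, …
ICs: h(0) = 4.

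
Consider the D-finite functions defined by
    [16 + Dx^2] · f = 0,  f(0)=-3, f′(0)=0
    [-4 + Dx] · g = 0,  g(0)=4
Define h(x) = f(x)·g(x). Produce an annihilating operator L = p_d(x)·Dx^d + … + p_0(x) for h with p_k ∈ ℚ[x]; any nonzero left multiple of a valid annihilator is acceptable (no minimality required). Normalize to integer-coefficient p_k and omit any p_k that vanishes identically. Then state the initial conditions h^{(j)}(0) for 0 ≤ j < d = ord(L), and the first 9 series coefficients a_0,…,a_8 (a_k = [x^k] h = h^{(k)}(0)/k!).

L = 32 - 8·Dx + Dx^2  (order 2).
h: a_k = -12, -48, 0, 256, 512, 2048/5, 0, -32768/105, -32768/105, …
ICs: h(0) = -12, h′(0) = -48.

f: a_k = -3, 0, 24, 0, -32, 0, 256/15, 0, -512/105, …
g: a_k = 4, 16, 32, 128/3, 128/3, 512/15, 1024/45, 4096/315, 2048/315, …
h₀=f·g: eliminate ⇒ L₀, order ≤ 2·1.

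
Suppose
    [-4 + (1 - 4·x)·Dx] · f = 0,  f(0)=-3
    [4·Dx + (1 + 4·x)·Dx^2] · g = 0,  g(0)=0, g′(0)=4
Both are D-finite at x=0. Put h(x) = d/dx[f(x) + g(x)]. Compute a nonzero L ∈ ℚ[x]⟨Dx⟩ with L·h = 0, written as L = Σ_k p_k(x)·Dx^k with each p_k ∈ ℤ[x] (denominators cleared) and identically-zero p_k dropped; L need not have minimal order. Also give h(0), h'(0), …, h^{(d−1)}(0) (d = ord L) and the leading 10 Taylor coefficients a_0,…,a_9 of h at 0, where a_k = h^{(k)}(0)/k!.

L = (160 + 128·x) + (16 + 256·x + 256·x^2)·Dx + (-3 - 4·x + 48·x^2 + 64·x^3)·Dx^2  (order 2).
h: a_k = -8, -112, -512, -3328, -14336, -77824, -327680, -1638400, -6815744, -32505856, …
ICs: h(0) = -8, h′(0) = -112.

f: a_k = -3, -12, -48, -192, -768, -3072, -12288, -49152, -196608, -786432, …
g: a_k = 0, 4, -8, 64/3, -64, 1024/5, -2048/3, 16384/7, -8192, 262144/9, …
Weyl lclm of L_f,L_g ⇒ L₀ (ord ≤ 3).
Differentiate: ansatz ord ≤ ord L₀ ⇒ L.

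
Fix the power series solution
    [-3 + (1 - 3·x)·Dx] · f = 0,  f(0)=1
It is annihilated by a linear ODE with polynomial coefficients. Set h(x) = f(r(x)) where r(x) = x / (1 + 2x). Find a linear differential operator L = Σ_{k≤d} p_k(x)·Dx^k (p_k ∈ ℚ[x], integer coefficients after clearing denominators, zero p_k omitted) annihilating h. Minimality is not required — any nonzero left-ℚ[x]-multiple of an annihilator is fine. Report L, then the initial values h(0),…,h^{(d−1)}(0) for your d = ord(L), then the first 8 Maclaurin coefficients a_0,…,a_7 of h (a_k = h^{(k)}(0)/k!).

f: a_k = 1, 3, 9, 27, 81, 243, 729, 2187, …
h₀=f(r): pull back L_f along r ⇒ L₀.
L = 3 + (-1 - x + 2·x^2)·Dx  (order 1).
h: a_k = 1, 3, 3, 3, 3, 3, 3, 3, …
ICs: h(0) = 1.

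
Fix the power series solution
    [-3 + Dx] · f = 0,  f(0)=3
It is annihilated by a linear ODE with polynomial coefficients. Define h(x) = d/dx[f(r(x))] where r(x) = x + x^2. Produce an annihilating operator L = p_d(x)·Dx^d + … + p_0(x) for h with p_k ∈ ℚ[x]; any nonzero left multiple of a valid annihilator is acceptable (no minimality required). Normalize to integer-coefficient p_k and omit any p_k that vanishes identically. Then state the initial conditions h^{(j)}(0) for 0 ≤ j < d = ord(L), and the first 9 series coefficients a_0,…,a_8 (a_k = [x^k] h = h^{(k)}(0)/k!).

f: a_k = 3, 9, 27/2, 27/2, 81/8, 243/40, 243/80, 729/560, 2187/4480, …
f∘r: x↦r, Dx↦Dx/r' in L_f ⇒ L₀.
h₀' ⇒ L via d/dx closure of L₀.
L = (5 + 12·x + 12·x^2) + (-1 - 2·x)·Dx  (order 1).
h: a_k = 9, 45, 243/2, 513/2, 3483/8, 25839/40, 13527/16, 564651/560, 4940433/4480, …
ICs: h(0) = 9.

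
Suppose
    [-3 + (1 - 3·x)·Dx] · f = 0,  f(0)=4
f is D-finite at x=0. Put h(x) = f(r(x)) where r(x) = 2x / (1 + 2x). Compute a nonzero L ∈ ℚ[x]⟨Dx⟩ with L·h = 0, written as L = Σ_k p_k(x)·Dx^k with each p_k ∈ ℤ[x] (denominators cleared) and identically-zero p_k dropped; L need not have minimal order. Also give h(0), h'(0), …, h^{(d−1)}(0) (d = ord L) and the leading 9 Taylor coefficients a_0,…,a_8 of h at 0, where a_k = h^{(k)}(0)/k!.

f: a_k = 4, 12, 36, 108, 324, 972, 2916, 8748, 26244, …
f∘r: x↦r, Dx↦Dx/r' in L_f ⇒ L₀.
L = 6 + (-1 + 2·x + 8·x^2)·Dx  (order 1).
h: a_k = 4, 24, 96, 384, 1536, 6144, 24576, 98304, 393216, …
ICs: h(0) = 4.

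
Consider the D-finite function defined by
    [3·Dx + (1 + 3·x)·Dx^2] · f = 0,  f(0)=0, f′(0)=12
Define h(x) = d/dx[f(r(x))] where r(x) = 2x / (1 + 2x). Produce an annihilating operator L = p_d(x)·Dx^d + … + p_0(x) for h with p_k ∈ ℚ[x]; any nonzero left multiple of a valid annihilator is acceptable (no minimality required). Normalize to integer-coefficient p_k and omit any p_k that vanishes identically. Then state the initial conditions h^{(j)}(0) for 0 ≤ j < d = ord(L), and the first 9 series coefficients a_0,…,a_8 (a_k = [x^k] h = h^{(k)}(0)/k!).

L = (10 + 32·x) + (1 + 10·x + 16·x^2)·Dx  (order 1).
h: a_k = 24, -240, 2016, -16320, 130944, -1048320, 8388096, -67107840, 536868864, …
ICs: h(0) = 24.

f: a_k = 0, 12, -18, 36, -81, 972/5, -486, 8748/7, -6561/2, …
Change of var in L_f (x↦r) gives L₀.
h=h₀': d/dx-closure on L₀ ⇒ L.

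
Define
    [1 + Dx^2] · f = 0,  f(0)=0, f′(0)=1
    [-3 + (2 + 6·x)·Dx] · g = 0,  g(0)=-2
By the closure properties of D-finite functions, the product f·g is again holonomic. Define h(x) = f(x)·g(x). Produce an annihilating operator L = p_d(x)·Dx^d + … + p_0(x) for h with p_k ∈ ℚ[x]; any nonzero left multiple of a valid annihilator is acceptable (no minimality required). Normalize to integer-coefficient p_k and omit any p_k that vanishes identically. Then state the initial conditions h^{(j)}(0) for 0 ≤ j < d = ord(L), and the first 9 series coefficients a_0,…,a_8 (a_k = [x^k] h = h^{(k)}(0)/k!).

f: a_k = 0, 1, 0, -1/6, 0, 1/120, 0, -1/5040, 0, …
g: a_k = -2, -3, 9/4, -27/8, 405/64, -1701/128, 15309/512, -72171/1024, 2814669/16384, …
Product ⇒ symmetric product L₀, ord ≤ 2.
L = (31 + 24·x + 36·x^2) + (-12 - 36·x)·Dx + (4 + 24·x + 36·x^2)·Dx^2  (order 2).
h: a_k = 0, -2, -3, 31/12, -23/8, 5699/960, -8161/640, 4655323/161280, -1468555/21504, …
ICs: h(0) = 0, h′(0) = -2.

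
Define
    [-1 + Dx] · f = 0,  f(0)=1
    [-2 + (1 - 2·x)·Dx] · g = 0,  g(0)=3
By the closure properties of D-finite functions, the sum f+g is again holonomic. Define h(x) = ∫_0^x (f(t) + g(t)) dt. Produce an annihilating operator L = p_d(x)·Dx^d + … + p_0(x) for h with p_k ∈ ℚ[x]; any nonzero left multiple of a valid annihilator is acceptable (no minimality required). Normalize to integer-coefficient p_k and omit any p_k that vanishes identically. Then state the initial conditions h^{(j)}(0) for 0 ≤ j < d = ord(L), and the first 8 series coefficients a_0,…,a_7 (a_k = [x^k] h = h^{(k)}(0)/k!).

L = (6 + 4·x)·Dx + (-7 - 4·x + 4·x^2)·Dx^2 + (1 - 4·x^2)·Dx^3  (order 3).
h: a_k = 0, 4, 7/2, 25/6, 145/24, 1153/120, 11521/720, 138241/5040, …
ICs: h(0) = 0, h′(0) = 4, h′′(0) = 7.

f: a_k = 1, 1, 1/2, 1/6, 1/24, 1/120, 1/720, 1/5040, …
g: a_k = 3, 6, 12, 24, 48, 96, 192, 384, …
Sum ⇒ L₀ = lclm(L_f,L_g) in ℚ(x)⟨Dx⟩.
h=∫h₀ ⇒ L = L₀·Dx.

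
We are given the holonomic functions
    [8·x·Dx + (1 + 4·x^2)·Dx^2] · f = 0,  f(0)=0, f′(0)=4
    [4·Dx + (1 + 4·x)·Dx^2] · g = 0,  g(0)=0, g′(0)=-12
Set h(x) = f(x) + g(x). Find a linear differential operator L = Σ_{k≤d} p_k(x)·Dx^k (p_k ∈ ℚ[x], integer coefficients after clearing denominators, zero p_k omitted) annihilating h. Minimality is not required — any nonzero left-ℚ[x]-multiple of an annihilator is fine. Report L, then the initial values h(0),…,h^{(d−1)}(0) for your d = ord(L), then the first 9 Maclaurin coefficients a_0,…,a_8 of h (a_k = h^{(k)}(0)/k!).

L = (-8 - 96·x + 96·x^2 + 128·x^3)·Dx + (-10 - 16·x - 72·x^2 + 192·x^3 + 256·x^4)·Dx^2 + (-1 - 2·x + 8·x^2 + 8·x^3 + 48·x^4 + 64·x^5)·Dx^3  (order 3).
h: a_k = 0, -8, 24, -208/3, 192, -3008/5, 2048, -49408/7, 24576, …
ICs: h(0) = 0, h′(0) = -8, h′′(0) = 48.

f: a_k = 0, 4, 0, -16/3, 0, 64/5, 0, -256/7, 0, …
g: a_k = 0, -12, 24, -64, 192, -3072/5, 2048, -49152/7, 24576, …
L₀ := lclm(L_f,L_g); ord L₀ ≤ 2+2.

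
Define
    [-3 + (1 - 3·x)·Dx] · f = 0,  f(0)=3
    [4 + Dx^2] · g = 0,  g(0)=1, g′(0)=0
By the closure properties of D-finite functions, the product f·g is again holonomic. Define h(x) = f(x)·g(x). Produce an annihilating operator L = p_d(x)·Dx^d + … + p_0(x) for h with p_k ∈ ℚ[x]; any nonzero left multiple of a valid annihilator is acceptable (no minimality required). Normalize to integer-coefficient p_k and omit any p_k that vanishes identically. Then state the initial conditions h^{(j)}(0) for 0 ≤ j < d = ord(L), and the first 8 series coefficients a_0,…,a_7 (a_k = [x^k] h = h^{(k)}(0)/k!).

L = (-4 + 12·x) + 6·Dx + (-1 + 3·x)·Dx^2  (order 2).
h: a_k = 3, 9, 21, 63, 191, 573, 25781/15, 25781/5, …
ICs: h(0) = 3, h′(0) = 9.

f: a_k = 3, 9, 27, 81, 243, 729, 2187, 6561, …
g: a_k = 1, 0, -2, 0, 2/3, 0, -4/45, 0, …
L₀ := L_f ⊗_s L_g (sym. prod.), ord ≤ 2.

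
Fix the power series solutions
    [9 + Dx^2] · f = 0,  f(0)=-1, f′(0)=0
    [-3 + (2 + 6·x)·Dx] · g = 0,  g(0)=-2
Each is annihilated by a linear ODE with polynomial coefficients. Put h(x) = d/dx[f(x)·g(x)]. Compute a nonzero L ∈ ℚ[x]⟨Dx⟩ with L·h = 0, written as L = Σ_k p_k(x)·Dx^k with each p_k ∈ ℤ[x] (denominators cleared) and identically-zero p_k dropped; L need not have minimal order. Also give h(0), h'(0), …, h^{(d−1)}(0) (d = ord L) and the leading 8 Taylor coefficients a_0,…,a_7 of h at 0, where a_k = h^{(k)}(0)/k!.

f: a_k = -1, 0, 9/2, 0, -27/8, 0, 81/80, 0, …
g: a_k = -2, -3, 9/4, -27/8, 405/64, -1701/128, 15309/512, -72171/1024, …
Product ⇒ symmetric product L₀, ord ≤ 2.
Differentiate: ansatz ord ≤ ord L₀ ⇒ L.
L = (477 + 3888·x + 11016·x^2 + 15552·x^3 + 11664·x^4) + (-12 - 324·x - 1296·x^2 - 1296·x^3)·Dx + (28 + 264·x + 972·x^2 + 1728·x^3 + 1296·x^4)·Dx^2  (order 2).
h: a_k = 3, -45/2, -243/8, 675/16, 5265/128, -84807/1280, 682101/5120, -32110263/71680, …
ICs: h(0) = 3, h′(0) = -45/2.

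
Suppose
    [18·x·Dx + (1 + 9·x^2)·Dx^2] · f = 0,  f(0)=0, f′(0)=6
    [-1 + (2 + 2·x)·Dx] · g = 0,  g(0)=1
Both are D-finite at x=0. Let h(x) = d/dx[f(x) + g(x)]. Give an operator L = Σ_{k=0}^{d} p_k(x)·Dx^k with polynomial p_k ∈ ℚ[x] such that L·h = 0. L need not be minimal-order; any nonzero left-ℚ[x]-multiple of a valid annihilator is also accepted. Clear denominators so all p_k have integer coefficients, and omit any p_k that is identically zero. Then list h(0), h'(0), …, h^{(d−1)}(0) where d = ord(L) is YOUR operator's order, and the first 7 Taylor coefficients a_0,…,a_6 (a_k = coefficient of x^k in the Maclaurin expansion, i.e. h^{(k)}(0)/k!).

f: a_k = 0, 6, 0, -18, 0, 486/5, 0, …
g: a_k = 1, 1/2, -1/8, 1/16, -5/128, 7/256, -21/1024, …
h₀=f+g: left-lcm gives L₀, ord ≤ 3.
Differentiate: ansatz ord ≤ ord L₀ ⇒ L.
L = (-36 - 90·x + 972·x^2 + 486·x^3) + (-75 - 144·x + 1818·x^2 + 3888·x^3 + 1701·x^4)·Dx + (-2 + 70·x + 108·x^2 + 684·x^3 + 1134·x^4 + 486·x^5)·Dx^2  (order 2).
h: a_k = 13/2, -1/4, -861/16, -5/32, 124451/256, -63/512, -8957721/2048, …
ICs: h(0) = 13/2, h′(0) = -1/4.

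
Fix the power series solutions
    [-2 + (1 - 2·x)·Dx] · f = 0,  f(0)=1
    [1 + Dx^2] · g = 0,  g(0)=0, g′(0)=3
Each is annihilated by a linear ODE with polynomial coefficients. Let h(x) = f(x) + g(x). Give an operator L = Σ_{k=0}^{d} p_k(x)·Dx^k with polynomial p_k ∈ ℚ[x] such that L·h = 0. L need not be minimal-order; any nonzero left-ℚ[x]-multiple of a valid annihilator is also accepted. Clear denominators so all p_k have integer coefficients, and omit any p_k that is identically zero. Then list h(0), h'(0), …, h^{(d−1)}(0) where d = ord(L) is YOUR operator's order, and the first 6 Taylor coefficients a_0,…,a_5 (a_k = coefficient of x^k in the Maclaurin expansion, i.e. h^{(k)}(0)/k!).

f: a_k = 1, 2, 4, 8, 16, 32, …
g: a_k = 0, 3, 0, -1/2, 0, 1/40, …
Sum ⇒ L₀ = lclm(L_f,L_g) in ℚ(x)⟨Dx⟩.
L = (50 - 8·x + 8·x^2) + (-9 + 22·x - 12·x^2 + 8·x^3)·Dx + (50 - 8·x + 8·x^2)·Dx^2 + (-9 + 22·x - 12·x^2 + 8·x^3)·Dx^3  (order 3).
h: a_k = 1, 5, 4, 15/2, 16, 1281/40, …
ICs: h(0) = 1, h′(0) = 5, h′′(0) = 8.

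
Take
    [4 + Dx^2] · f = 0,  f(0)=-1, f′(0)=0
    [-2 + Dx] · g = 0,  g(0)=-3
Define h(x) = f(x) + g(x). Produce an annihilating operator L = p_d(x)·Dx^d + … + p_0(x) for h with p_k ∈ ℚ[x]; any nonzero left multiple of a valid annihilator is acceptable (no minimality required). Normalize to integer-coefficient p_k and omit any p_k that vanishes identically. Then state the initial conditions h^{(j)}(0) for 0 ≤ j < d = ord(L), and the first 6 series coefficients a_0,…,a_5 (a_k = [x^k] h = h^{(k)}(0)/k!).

f: a_k = -1, 0, 2, 0, -2/3, 0, …
g: a_k = -3, -6, -6, -4, -2, -4/5, …
Weyl lclm of L_f,L_g ⇒ L₀ (ord ≤ 3).
L = -8 + 4·Dx - 2·Dx^2 + Dx^3  (order 3).
h: a_k = -4, -6, -4, -4, -8/3, -4/5, …
ICs: h(0) = -4, h′(0) = -6, h′′(0) = -8.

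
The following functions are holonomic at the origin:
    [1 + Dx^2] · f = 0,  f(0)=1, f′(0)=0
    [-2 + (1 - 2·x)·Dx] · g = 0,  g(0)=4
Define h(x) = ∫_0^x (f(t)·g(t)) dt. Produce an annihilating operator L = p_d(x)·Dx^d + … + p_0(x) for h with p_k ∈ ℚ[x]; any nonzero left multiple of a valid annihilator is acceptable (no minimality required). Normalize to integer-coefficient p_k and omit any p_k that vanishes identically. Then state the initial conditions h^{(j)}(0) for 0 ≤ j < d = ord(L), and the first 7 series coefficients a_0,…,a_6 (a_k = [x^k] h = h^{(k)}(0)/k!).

L = (-1 + 2·x)·Dx + 4·Dx^2 + (-1 + 2·x)·Dx^3  (order 3).
h: a_k = 0, 4, 4, 14/3, 7, 337/30, 337/18, …
ICs: h(0) = 0, h′(0) = 4, h′′(0) = 8.

f: a_k = 1, 0, -1/2, 0, 1/24, 0, -1/720, …
g: a_k = 4, 8, 16, 32, 64, 128, 256, …
L₀ := L_f ⊗_s L_g (sym. prod.), ord ≤ 2.
h=∫₀ˣh₀: take L = L₀·Dx.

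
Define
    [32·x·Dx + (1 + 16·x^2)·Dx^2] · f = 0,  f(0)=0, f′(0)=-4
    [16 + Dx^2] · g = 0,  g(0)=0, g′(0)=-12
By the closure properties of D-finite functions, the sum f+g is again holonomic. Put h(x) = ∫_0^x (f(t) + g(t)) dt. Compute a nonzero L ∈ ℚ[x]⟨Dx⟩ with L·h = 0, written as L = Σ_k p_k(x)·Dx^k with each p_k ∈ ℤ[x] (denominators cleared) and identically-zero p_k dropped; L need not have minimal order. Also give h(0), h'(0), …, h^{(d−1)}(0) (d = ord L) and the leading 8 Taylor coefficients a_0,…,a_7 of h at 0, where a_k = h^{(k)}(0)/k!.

L = (-5632·x + 114688·x^3 + 131072·x^5)·Dx^2 + (-16 + 1792·x^2 + 36864·x^4 + 65536·x^6)·Dx^3 + (-352·x + 7168·x^3 + 8192·x^5)·Dx^4 + (-1 + 112·x^2 + 2304·x^4 + 4096·x^6)·Dx^5  (order 5).
h: a_k = 0, 0, -8, 0, 40/3, 0, -192/5, 0, …
ICs: h(0) = 0, h′(0) = 0, h′′(0) = -16, h′′′(0) = 0, h′′′′(0) = 320.

f: a_k = 0, -4, 0, 64/3, 0, -1024/5, 0, 16384/7, …
g: a_k = 0, -12, 0, 32, 0, -128/5, 0, 1024/105, …
h₀=f+g: left-lcm gives L₀, ord ≤ 4.
Integrate: L := L₀·Dx.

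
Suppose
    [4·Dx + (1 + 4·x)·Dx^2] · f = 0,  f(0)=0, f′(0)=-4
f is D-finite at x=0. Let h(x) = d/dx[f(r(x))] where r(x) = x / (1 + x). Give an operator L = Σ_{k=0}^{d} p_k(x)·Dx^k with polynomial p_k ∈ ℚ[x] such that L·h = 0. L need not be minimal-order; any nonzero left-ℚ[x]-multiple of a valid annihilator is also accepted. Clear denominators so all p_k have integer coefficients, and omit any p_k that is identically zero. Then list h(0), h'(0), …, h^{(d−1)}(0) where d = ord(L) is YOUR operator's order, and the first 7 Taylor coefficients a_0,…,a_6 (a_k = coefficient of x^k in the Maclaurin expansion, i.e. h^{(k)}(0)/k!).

f: a_k = 0, -4, 8, -64/3, 64, -1024/5, 2048/3, …
Substitute x→r, Dx→(1/r')Dx; clear ⇒ L₀.
Derive L from L₀ (diff closure).
L = (6 + 10·x) + (1 + 6·x + 5·x^2)·Dx  (order 1).
h: a_k = -4, 24, -124, 624, -3124, 15624, -78124, …
ICs: h(0) = -4.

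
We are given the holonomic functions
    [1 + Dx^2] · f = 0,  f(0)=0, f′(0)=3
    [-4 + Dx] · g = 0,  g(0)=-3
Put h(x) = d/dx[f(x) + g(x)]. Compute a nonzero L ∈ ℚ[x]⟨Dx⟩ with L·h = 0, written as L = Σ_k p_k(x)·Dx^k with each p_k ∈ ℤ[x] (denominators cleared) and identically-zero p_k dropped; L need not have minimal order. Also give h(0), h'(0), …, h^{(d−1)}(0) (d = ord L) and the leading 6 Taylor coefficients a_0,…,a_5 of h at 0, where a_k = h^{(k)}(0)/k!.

f: a_k = 0, 3, 0, -1/2, 0, 1/40, …
g: a_k = -3, -12, -24, -32, -32, -128/5, …
Sum ⇒ L₀ = lclm(L_f,L_g) in ℚ(x)⟨Dx⟩.
h₀' ⇒ L via d/dx closure of L₀.
L = 4 - Dx + 4·Dx^2 - Dx^3  (order 3).
h: a_k = -9, -48, -195/2, -128, -1023/8, -512/5, …
ICs: h(0) = -9, h′(0) = -48, h′′(0) = -195.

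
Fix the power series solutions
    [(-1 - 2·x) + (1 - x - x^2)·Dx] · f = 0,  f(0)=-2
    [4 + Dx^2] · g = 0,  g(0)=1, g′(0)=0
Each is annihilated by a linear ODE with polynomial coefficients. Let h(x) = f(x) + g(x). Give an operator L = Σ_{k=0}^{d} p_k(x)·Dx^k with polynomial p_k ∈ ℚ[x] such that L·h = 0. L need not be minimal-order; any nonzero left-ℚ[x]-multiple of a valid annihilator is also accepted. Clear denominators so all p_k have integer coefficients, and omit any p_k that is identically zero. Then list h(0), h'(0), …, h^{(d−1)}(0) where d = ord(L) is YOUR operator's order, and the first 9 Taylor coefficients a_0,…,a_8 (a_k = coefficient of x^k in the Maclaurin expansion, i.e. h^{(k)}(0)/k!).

f: a_k = -2, -2, -4, -6, -10, -16, -26, -42, -68, …
g: a_k = 1, 0, -2, 0, 2/3, 0, -4/45, 0, 2/315, …
Sum ⇒ L₀ = lclm(L_f,L_g) in ℚ(x)⟨Dx⟩.
L = (44 + 96·x + 32·x^2 + 48·x^3 + 40·x^4 + 16·x^5) + (-16 + 20·x + 8·x^2 - 16·x^3 + 12·x^4 + 24·x^5 + 8·x^6)·Dx + (11 + 24·x + 8·x^2 + 12·x^3 + 10·x^4 + 4·x^5)·Dx^2 + (-4 + 5·x + 2·x^2 - 4·x^3 + 3·x^4 + 6·x^5 + 2·x^6)·Dx^3  (order 3).
h: a_k = -1, -2, -6, -6, -28/3, -16, -1174/45, -42, -21418/315, …
ICs: h(0) = -1, h′(0) = -2, h′′(0) = -12.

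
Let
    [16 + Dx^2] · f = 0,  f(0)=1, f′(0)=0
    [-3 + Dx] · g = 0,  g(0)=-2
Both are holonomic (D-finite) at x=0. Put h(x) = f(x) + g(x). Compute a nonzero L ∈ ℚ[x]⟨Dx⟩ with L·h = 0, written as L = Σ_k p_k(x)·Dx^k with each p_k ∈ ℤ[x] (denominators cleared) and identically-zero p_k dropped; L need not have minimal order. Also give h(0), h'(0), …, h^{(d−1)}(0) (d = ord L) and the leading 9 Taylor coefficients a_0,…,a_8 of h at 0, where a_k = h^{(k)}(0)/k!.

L = -48 + 16·Dx - 3·Dx^2 + Dx^3  (order 3).
h: a_k = -1, -6, -17, -9, 47/12, -81/20, -2777/360, -243/280, 26207/20160, …
ICs: h(0) = -1, h′(0) = -6, h′′(0) = -34.

f: a_k = 1, 0, -8, 0, 32/3, 0, -256/45, 0, 512/315, …
g: a_k = -2, -6, -9, -9, -27/4, -81/20, -81/40, -243/280, -729/2240, …
Weyl lclm of L_f,L_g ⇒ L₀ (ord ≤ 3).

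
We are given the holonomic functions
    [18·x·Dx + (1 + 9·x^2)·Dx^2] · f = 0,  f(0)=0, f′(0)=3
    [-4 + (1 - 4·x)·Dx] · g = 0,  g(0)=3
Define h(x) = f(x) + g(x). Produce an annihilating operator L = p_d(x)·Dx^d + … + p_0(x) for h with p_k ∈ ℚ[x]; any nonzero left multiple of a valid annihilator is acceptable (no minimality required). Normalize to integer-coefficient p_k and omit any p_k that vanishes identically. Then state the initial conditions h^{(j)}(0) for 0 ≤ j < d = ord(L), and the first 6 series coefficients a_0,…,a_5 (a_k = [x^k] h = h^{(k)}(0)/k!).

L = (72 - 1152·x - 1944·x^2)·Dx + (-57 + 72·x - 765·x^2 - 1944·x^3)·Dx^2 + (4 - 7·x - 63·x^3 - 324·x^4)·Dx^3  (order 3).
h: a_k = 3, 15, 48, 183, 768, 15603/5, …
ICs: h(0) = 3, h′(0) = 15, h′′(0) = 96.

f: a_k = 0, 3, 0, -9, 0, 243/5, …
g: a_k = 3, 12, 48, 192, 768, 3072, …
h₀=f+g: left-lcm gives L₀, ord ≤ 3.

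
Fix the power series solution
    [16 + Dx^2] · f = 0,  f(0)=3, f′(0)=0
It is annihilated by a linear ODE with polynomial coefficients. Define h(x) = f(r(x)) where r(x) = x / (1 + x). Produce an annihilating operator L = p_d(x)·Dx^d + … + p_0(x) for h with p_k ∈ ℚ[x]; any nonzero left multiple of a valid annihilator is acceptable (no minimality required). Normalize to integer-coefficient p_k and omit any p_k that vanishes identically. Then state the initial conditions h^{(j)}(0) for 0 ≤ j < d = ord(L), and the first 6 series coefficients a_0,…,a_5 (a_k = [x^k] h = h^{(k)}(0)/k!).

L = 16 + (2 + 6·x + 6·x^2 + 2·x^3)·Dx + (1 + 4·x + 6·x^2 + 4·x^3 + x^4)·Dx^2  (order 2).
h: a_k = 3, 0, -24, 48, -40, -32, …
ICs: h(0) = 3, h′(0) = 0.

f: a_k = 3, 0, -24, 0, 32, 0, …
f∘r: x↦r, Dx↦Dx/r' in L_f ⇒ L₀.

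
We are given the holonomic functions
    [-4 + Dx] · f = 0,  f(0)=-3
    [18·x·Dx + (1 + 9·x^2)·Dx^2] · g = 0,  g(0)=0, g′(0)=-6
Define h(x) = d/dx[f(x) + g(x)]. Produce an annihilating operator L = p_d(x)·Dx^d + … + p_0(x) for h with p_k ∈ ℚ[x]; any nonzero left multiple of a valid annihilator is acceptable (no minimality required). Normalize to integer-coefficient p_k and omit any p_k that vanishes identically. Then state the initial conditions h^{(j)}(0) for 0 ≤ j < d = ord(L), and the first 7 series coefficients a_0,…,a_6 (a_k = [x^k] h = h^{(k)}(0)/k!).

L = (36 - 144·x - 972·x^2 - 1296·x^3) + (-17 + 99·x^2 - 648·x^4)·Dx + (2 + 9·x + 36·x^2 + 81·x^3 + 162·x^4)·Dx^2  (order 2).
h: a_k = -18, -48, -42, -128, -614, -512/5, 64586/15, …
ICs: h(0) = -18, h′(0) = -48.

f: a_k = -3, -12, -24, -32, -32, -128/5, -256/15, …
g: a_k = 0, -6, 0, 18, 0, -486/5, 0, …
h₀=f+g: left-lcm gives L₀, ord ≤ 3.
Differentiate: ansatz ord ≤ ord L₀ ⇒ L.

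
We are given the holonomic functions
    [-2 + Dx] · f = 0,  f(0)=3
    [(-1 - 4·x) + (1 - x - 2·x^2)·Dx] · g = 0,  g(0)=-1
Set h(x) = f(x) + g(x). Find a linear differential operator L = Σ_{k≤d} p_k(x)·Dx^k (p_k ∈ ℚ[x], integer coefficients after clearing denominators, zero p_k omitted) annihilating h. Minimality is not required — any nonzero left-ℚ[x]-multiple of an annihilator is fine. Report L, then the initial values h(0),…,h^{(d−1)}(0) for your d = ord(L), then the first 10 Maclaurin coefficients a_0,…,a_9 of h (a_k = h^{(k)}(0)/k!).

L = (8 + 12·x + 72·x^2 + 32·x^3) + (-2 - 20·x - 36·x^2 + 16·x^3 + 16·x^4)·Dx + (-1 + 7·x - 16·x^3 - 8·x^4)·Dx^2  (order 2).
h: a_k = 2, 5, 3, -1, -9, -101/5, -641/15, -8917/105, -17953/105, -322241/945, …
ICs: h(0) = 2, h′(0) = 5.

f: a_k = 3, 6, 6, 4, 2, 4/5, 4/15, 8/105, 2/105, 4/945, …
g: a_k = -1, -1, -3, -5, -11, -21, -43, -85, -171, -341, …
Weyl lclm of L_f,L_g ⇒ L₀ (ord ≤ 2).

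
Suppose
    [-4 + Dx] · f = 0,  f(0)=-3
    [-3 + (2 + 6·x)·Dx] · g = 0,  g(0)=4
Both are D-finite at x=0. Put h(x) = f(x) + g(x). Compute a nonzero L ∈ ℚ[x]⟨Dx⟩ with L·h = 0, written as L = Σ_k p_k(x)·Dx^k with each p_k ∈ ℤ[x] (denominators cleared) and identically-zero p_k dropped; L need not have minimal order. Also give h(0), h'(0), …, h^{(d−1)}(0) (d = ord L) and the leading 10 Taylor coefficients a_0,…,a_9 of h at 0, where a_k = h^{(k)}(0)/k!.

f: a_k = -3, -12, -24, -32, -32, -128/5, -256/15, -1024/105, -512/105, -2048/945, …
g: a_k = 4, 6, -9/2, 27/4, -405/32, 1701/64, -15309/256, 72171/512, -2814669/8192, 14073345/16384, …
Weyl lclm of L_f,L_g ⇒ L₀ (ord ≤ 2).
L = (132 + 288·x) + (-73 - 384·x - 576·x^2)·Dx + (10 + 78·x + 144·x^2)·Dx^2  (order 2).
h: a_k = 1, -6, -57/2, -101/4, -1429/32, 313/320, -295171/3840, 7053667/53760, -299734549/860160, 13265756593/15482880, …
ICs: h(0) = 1, h′(0) = -6.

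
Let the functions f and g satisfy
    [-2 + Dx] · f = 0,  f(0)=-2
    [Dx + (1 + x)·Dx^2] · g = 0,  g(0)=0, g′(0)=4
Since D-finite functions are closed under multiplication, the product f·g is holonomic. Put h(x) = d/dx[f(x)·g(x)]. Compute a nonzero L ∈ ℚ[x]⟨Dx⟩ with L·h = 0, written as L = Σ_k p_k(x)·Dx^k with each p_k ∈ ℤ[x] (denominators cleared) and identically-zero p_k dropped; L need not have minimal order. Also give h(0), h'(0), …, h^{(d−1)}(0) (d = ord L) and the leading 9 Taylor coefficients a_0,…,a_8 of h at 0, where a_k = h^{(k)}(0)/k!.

f: a_k = -2, -4, -4, -8/3, -4/3, -8/15, -8/45, -16/315, -4/315, …
g: a_k = 0, 4, -2, 4/3, -1, 4/5, -2/3, 4/7, -1/2, …
f·g: L₀ = L_f ⊗_s L_g, ord ≤ 1·2.
h₀' ⇒ L via d/dx closure of L₀.
L = (4 + 8·x + 8·x^2) + (-4 - 10·x - 8·x^2)·Dx + (1 + 3·x + 2·x^2)·Dx^2  (order 2).
h: a_k = -8, -24, -32, -24, -44/3, -16/3, -136/45, 8/45, -22/21, …
ICs: h(0) = -8, h′(0) = -24.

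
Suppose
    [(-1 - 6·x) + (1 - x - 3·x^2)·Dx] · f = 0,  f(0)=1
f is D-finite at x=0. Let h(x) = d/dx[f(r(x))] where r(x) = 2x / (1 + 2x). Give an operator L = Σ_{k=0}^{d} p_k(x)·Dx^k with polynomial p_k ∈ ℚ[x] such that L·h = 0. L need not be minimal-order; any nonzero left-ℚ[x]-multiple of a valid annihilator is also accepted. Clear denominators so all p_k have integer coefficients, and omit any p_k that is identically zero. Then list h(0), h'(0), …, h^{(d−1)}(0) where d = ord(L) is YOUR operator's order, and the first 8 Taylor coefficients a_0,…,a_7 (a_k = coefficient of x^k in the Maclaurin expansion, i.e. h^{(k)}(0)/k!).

f: a_k = 1, 1, 4, 7, 19, 40, 97, 217, …
f∘r: x↦r, Dx↦Dx/r' in L_f ⇒ L₀.
h₀' ⇒ L via d/dx closure of L₀.
L = (12 + 72·x + 576·x^2 + 672·x^3) + (-1 - 18·x - 48·x^2 + 136·x^3 + 336·x^4)·Dx  (order 1).
h: a_k = 2, 24, 0, 576, -1440, 13824, -56448, 350208, …
ICs: h(0) = 2.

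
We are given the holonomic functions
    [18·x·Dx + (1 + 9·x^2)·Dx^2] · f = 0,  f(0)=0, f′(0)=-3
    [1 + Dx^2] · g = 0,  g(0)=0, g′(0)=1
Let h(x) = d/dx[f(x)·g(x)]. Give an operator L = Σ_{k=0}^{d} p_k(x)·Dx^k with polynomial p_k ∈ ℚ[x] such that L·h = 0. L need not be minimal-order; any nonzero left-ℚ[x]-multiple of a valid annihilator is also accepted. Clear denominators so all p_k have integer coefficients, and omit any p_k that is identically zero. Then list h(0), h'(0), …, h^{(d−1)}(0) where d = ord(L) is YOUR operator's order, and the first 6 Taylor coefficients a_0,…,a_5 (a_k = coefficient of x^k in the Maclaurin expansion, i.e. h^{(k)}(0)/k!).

L = (38998 + 738774·x^2 + 15162957·x^4 + 3032640·x^6 - 78732·x^8 - 1771470·x^10 + 531441·x^12) + (20772·x + 1033884·x^3 + 7902360·x^5 + 2624400·x^7 + 1180980·x^9 + 2125764·x^11)·Dx + (39368 + 755028·x^2 + 15369750·x^4 + 3887028·x^6 + 314928·x^8 - 1417176·x^10 + 1062882·x^12)·Dx^2 + (20772·x + 1033884·x^3 + 7902360·x^5 + 2624400·x^7 + 1180980·x^9 + 2125764·x^11)·Dx^3 + (370 + 16254·x^2 + 206793·x^4 + 854388·x^6 + 393660·x^8 + 354294·x^10 + 531441·x^12)·Dx^4  (order 4).
h: a_k = 0, -6, 0, 38, 0, -1203/4, …
ICs: h(0) = 0, h′(0) = -6, h′′(0) = 0, h′′′(0) = 228.

f: a_k = 0, -3, 0, 9, 0, -243/5, …
g: a_k = 0, 1, 0, -1/6, 0, 1/120, …
L₀ := L_f ⊗_s L_g (sym. prod.), ord ≤ 4.
Derive L from L₀ (diff closure).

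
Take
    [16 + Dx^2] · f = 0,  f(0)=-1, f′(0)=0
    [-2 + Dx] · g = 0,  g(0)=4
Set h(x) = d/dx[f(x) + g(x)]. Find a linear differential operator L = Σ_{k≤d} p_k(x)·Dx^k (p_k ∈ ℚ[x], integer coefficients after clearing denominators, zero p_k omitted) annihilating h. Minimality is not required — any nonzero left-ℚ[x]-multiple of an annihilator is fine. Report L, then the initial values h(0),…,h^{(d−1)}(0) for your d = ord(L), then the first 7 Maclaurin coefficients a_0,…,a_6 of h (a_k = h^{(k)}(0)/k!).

f: a_k = -1, 0, 8, 0, -32/3, 0, 256/45, …
g: a_k = 4, 8, 8, 16/3, 8/3, 16/15, 16/45, …
Weyl lclm of L_f,L_g ⇒ L₀ (ord ≤ 3).
h₀' ⇒ L via d/dx closure of L₀.
L = 32 - 16·Dx + 2·Dx^2 - Dx^3  (order 3).
h: a_k = 8, 32, 16, -32, 16/3, 544/15, 32/45, …
ICs: h(0) = 8, h′(0) = 32, h′′(0) = 32.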